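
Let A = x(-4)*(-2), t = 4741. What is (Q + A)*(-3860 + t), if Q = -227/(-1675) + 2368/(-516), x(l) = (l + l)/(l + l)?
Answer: -1228525427/216075 ≈ -5685.6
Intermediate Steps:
x(l) = 1 (x(l) = (2*l)/((2*l)) = (2*l)*(1/(2*l)) = 1)
A = -2 (A = 1*(-2) = -2)
Q = -962317/216075 (Q = -227*(-1/1675) + 2368*(-1/516) = 227/1675 - 592/129 = -962317/216075 ≈ -4.4536)
(Q + A)*(-3860 + t) = (-962317/216075 - 2)*(-3860 + 4741) = -1394467/216075*881 = -1228525427/216075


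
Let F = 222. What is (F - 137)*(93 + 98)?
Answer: 16235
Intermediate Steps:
(F - 137)*(93 + 98) = (222 - 137)*(93 + 98) = 85*191 = 16235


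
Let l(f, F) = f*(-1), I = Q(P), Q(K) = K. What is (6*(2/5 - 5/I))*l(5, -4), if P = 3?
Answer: 38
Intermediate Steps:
I = 3
l(f, F) = -f
(6*(2/5 - 5/I))*l(5, -4) = (6*(2/5 - 5/3))*(-1*5) = (6*(2*(1/5) - 5*1/3))*(-5) = (6*(2/5 - 5/3))*(-5) = (6*(-19/15))*(-5) = -38/5*(-5) = 38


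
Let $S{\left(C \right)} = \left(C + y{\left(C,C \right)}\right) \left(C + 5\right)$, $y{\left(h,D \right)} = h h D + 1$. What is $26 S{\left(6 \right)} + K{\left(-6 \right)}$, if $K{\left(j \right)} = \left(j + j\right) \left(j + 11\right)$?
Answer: $63718$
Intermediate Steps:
$K{\left(j \right)} = 2 j \left(11 + j\right)$
$y{\left(h,D \right)} = 1 + D h^{2}$ ($y{\left(h,D \right)} = h^{2} D + 1 = D h^{2} + 1 = 1 + D h^{2}$)
$S{\left(C \right)} = \left(5 + C\right) \left(1 + C + C^{3}\right)$ ($S{\left(C \right)} = \left(C + \left(1 + C C^{2}\right)\right) \left(C + 5\right) = \left(C + \left(1 + C^{3}\right)\right) \left(5 + C\right) = \left(1 + C + C^{3}\right) \left(5 + C\right) = \left(5 + C\right) \left(1 + C + C^{3}\right)$)
$26 S{\left(6 \right)} + K{\left(-6 \right)} = 26 \left(5 + 6^{2} + 6^{4} + 5 \cdot 6^{3} + 6 \cdot 6\right) + 2 \left(-6\right) \left(11 - 6\right) = 26 \left(5 + 36 + 1296 + 5 \cdot 216 + 36\right) + 2 \left(-6\right) 5 = 26 \left(5 + 36 + 1296 + 1080 + 36\right) - 60 = 26 \cdot 2453 - 60 = 63778 - 60 = 63718$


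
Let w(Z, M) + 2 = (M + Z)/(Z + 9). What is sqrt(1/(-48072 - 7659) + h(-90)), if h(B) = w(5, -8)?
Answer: 5*I*sqrt(53919631038)/780234 ≈ 1.4881*I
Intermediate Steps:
w(Z, M) = -2 + (M + Z)/(9 + Z) (w(Z, M) = -2 + (M + Z)/(Z + 9) = -2 + (M + Z)/(9 + Z))
h(B) = -31/14 (h(B) = (-18 - 8 - 1*5)/(9 + 5) = (-18 - 8 - 5)/14 = (1/14)*(-31) = -31/14)
sqrt(1/(-48072 - 7659) + h(-90)) = sqrt(1/(-48072 - 7659) - 31/14) = sqrt(1/(-55731) - 31/14) = sqrt(-1/55731 - 31/14) = sqrt(-1727675/780234) = 5*I*sqrt(53919631038)/780234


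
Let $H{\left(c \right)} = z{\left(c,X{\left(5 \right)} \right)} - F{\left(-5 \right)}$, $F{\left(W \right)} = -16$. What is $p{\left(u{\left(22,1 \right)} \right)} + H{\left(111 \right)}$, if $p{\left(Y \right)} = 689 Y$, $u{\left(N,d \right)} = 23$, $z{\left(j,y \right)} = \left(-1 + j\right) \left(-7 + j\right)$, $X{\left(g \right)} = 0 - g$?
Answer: $27303$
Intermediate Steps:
$X{\left(g \right)} = - g$
$H{\left(c \right)} = 23 + c^{2} - 8 c$ ($H{\left(c \right)} = \left(7 + c^{2} - 8 c\right) - -16 = \left(7 + c^{2} - 8 c\right) + 16 = 23 + c^{2} - 8 c$)
$p{\left(u{\left(22,1 \right)} \right)} + H{\left(111 \right)} = 689 \cdot 23 + \left(23 + 111^{2} - 888\right) = 15847 + \left(23 + 12321 - 888\right) = 15847 + 11456 = 27303$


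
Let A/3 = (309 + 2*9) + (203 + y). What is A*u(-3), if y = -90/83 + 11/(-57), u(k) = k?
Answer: -7504161/1577 ≈ -4758.5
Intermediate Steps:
y = -6043/4731 (y = -90*1/83 + 11*(-1/57) = -90/83 - 11/57 = -6043/4731 ≈ -1.2773)
A = 2501387/1577 (A = 3*((309 + 2*9) + (203 - 6043/4731)) = 3*((309 + 18) + 954350/4731) = 3*(327 + 954350/4731) = 3*(2501387/4731) = 2501387/1577 ≈ 1586.2)
A*u(-3) = (2501387/1577)*(-3) = -7504161/1577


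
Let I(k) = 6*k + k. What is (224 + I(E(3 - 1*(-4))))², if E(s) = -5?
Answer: 35721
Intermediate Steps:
I(k) = 7*k
(224 + I(E(3 - 1*(-4))))² = (224 + 7*(-5))² = (224 - 35)² = 189² = 35721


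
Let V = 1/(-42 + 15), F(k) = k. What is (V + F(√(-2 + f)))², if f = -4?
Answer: (1 - 27*I*√6)²/729 ≈ -5.9986 - 0.18144*I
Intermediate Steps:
V = -1/27 (V = 1/(-27) = -1/27 ≈ -0.037037)
(V + F(√(-2 + f)))² = (-1/27 + √(-2 - 4))² = (-1/27 + √(-6))² = (-1/27 + I*√6)²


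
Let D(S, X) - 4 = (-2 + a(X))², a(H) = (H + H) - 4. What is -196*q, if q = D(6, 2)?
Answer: -1568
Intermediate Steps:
a(H) = -4 + 2*H (a(H) = 2*H - 4 = -4 + 2*H)
D(S, X) = 4 + (-6 + 2*X)² (D(S, X) = 4 + (-2 + (-4 + 2*X))² = 4 + (-6 + 2*X)²)
q = 8 (q = 4 + 4*(-3 + 2)² = 4 + 4*(-1)² = 4 + 4*1 = 4 + 4 = 8)
-196*q = -196*8 = -1568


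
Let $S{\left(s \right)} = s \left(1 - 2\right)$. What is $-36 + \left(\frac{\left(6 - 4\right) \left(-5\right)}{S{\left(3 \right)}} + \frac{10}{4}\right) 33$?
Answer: $\frac{313}{2} \approx 156.5$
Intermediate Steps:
$S{\left(s \right)} = - s$ ($S{\left(s \right)} = s \left(-1\right) = - s$)
$-36 + \left(\frac{\left(6 - 4\right) \left(-5\right)}{S{\left(3 \right)}} + \frac{10}{4}\right) 33 = -36 + \left(\frac{\left(6 - 4\right) \left(-5\right)}{\left(-1\right) 3} + \frac{10}{4}\right) 33 = -36 + \left(\frac{2 \left(-5\right)}{-3} + 10 \cdot \frac{1}{4}\right) 33 = -36 + \left(\left(-10\right) \left(- \frac{1}{3}\right) + \frac{5}{2}\right) 33 = -36 + \left(\frac{10}{3} + \frac{5}{2}\right) 33 = -36 + \frac{35}{6} \cdot 33 = -36 + \frac{385}{2} = \frac{313}{2}$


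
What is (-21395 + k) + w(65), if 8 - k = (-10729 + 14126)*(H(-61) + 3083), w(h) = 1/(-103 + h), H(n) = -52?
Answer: -392072373/38 ≈ -1.0318e+7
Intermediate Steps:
k = -10296299 (k = 8 - (-10729 + 14126)*(-52 + 3083) = 8 - 3397*3031 = 8 - 1*10296307 = 8 - 10296307 = -10296299)
(-21395 + k) + w(65) = (-21395 - 10296299) + 1/(-103 + 65) = -10317694 + 1/(-38) = -10317694 - 1/38 = -392072373/38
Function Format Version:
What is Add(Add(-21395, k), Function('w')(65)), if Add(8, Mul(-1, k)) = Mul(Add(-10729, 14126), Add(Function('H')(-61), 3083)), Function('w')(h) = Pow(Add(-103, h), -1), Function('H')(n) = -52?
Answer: Rational(-392072373, 38) ≈ -1.0318e+7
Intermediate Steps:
k = -10296299 (k = Add(8, Mul(-1, Mul(Add(-10729, 14126), Add(-52, 3083)))) = Add(8, Mul(-1, Mul(3397, 3031))) = Add(8, Mul(-1, 10296307)) = Add(8, -10296307) = -10296299)
Add(Add(-21395, k), Function('w')(65)) = Add(Add(-21395, -10296299), Pow(Add(-103, 65), -1)) = Add(-10317694, Pow(-38, -1)) = Add(-10317694, Rational(-1, 38)) = Rational(-392072373, 38)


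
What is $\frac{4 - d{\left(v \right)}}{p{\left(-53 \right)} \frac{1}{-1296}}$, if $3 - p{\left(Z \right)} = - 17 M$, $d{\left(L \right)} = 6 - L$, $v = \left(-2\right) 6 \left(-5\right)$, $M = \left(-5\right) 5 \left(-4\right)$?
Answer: $- \frac{75168}{1703} \approx -44.139$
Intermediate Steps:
$M = 100$ ($M = \left(-25\right) \left(-4\right) = 100$)
$v = 60$ ($v = \left(-12\right) \left(-5\right) = 60$)
$p{\left(Z \right)} = 1703$ ($p{\left(Z \right)} = 3 - \left(-17\right) 100 = 3 - -1700 = 3 + 1700 = 1703$)
$\frac{4 - d{\left(v \right)}}{p{\left(-53 \right)} \frac{1}{-1296}} = \frac{4 - \left(6 - 60\right)}{1703 \frac{1}{-1296}} = \frac{4 - \left(6 - 60\right)}{1703 \left(- \frac{1}{1296}\right)} = \frac{4 - -54}{- \frac{1703}{1296}} = \left(4 + 54\right) \left(- \frac{1296}{1703}\right) = 58 \left(- \frac{1296}{1703}\right) = - \frac{75168}{1703}$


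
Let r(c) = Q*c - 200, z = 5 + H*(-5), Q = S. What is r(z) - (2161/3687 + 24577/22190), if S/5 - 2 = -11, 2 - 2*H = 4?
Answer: -7616858927/11687790 ≈ -651.69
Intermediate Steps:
H = -1 (H = 1 - ½*4 = 1 - 2 = -1)
S = -45 (S = 10 + 5*(-11) = 10 - 55 = -45)
Q = -45
z = 10 (z = 5 - 1*(-5) = 5 + 5 = 10)
r(c) = -200 - 45*c (r(c) = -45*c - 200 = -200 - 45*c)
r(z) - (2161/3687 + 24577/22190) = (-200 - 45*10) - (2161/3687 + 24577/22190) = (-200 - 450) - (2161*(1/3687) + 24577*(1/22190)) = -650 - (2161/3687 + 3511/3170) = -650 - 1*19795427/11687790 = -650 - 19795427/11687790 = -7616858927/11687790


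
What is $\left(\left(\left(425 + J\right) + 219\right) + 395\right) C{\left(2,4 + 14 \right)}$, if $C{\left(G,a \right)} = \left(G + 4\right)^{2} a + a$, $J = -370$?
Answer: $445554$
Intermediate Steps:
$C{\left(G,a \right)} = a + a \left(4 + G\right)^{2}$ ($C{\left(G,a \right)} = \left(4 + G\right)^{2} a + a = a \left(4 + G\right)^{2} + a = a + a \left(4 + G\right)^{2}$)
$\left(\left(\left(425 + J\right) + 219\right) + 395\right) C{\left(2,4 + 14 \right)} = \left(\left(\left(425 - 370\right) + 219\right) + 395\right) \left(4 + 14\right) \left(1 + \left(4 + 2\right)^{2}\right) = \left(\left(55 + 219\right) + 395\right) 18 \left(1 + 6^{2}\right) = \left(274 + 395\right) 18 \left(1 + 36\right) = 669 \cdot 18 \cdot 37 = 669 \cdot 666 = 445554$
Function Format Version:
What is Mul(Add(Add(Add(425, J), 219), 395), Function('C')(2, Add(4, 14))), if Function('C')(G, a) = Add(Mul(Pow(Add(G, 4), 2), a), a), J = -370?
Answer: 445554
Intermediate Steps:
Function('C')(G, a) = Add(a, Mul(a, Pow(Add(4, G), 2))) (Function('C')(G, a) = Add(Mul(Pow(Add(4, G), 2), a), a) = Add(Mul(a, Pow(Add(4, G), 2)), a) = Add(a, Mul(a, Pow(Add(4, G), 2))))
Mul(Add(Add(Add(425, J), 219), 395), Function('C')(2, Add(4, 14))) = Mul(Add(Add(Add(425, -370), 219), 395), Mul(Add(4, 14), Add(1, Pow(Add(4, 2), 2)))) = Mul(Add(Add(55, 219), 395), Mul(18, Add(1, Pow(6, 2)))) = Mul(Add(274, 395), Mul(18, Add(1, 36))) = Mul(669, Mul(18, 37)) = Mul(669, 666) = 445554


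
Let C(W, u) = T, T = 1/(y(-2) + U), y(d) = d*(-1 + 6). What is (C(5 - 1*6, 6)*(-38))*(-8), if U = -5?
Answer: -304/15 ≈ -20.267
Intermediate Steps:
y(d) = 5*d (y(d) = d*5 = 5*d)
T = -1/15 (T = 1/(5*(-2) - 5) = 1/(-10 - 5) = 1/(-15) = -1/15 ≈ -0.066667)
C(W, u) = -1/15
(C(5 - 1*6, 6)*(-38))*(-8) = -1/15*(-38)*(-8) = (38/15)*(-8) = -304/15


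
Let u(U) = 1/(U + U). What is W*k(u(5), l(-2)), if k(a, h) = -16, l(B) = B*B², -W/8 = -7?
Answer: -896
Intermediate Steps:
W = 56 (W = -8*(-7) = 56)
l(B) = B³
u(U) = 1/(2*U)
W*k(u(5), l(-2)) = 56*(-16) = -896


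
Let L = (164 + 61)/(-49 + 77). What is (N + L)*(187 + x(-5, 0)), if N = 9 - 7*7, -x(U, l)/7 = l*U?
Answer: -167365/28 ≈ -5977.3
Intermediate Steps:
L = 225/28 ≈ 8.0357
x(U, l) = -7*U*l (x(U, l) = -7*l*U = -7*U*l)
N = -40 (N = 9 - 49 = -40)
(N + L)*(187 + x(-5, 0)) = (-40 + 225/28)*(187 - 7*(-5)*0) = -895*(187 + 0)/28 = -895/28*187 = -167365/28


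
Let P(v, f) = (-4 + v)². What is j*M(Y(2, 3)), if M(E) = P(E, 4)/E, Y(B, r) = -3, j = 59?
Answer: -2891/3 ≈ -963.67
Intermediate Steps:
M(E) = (-4 + E)²/E
j*M(Y(2, 3)) = 59*((-4 - 3)²/(-3)) = 59*(-⅓*(-7)²) = 59*(-⅓*49) = 59*(-49/3) = -2891/3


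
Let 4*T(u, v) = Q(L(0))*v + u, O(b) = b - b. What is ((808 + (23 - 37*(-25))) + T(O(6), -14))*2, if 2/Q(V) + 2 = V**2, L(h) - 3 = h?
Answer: 3510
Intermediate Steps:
L(h) = 3 + h
Q(V) = 2/(-2 + V**2)
O(b) = 0
T(u, v) = u/4 + v/14 (T(u, v) = ((2/(-2 + (3 + 0)**2))*v + u)/4 = ((2/(-2 + 3**2))*v + u)/4 = ((2/(-2 + 9))*v + u)/4 = ((2/7)*v + u)/4 = ((2*(1/7))*v + u)/4 = (2*v/7 + u)/4 = (u + 2*v/7)/4 = u/4 + v/14)
((808 + (23 - 37*(-25))) + T(O(6), -14))*2 = ((808 + (23 - 37*(-25))) + ((1/4)*0 + (1/14)*(-14)))*2 = ((808 + (23 + 925)) + (0 - 1))*2 = ((808 + 948) - 1)*2 = (1756 - 1)*2 = 1755*2 = 3510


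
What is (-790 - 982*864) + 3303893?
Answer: 2454655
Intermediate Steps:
(-790 - 982*864) + 3303893 = (-790 - 848448) + 3303893 = -849238 + 3303893 = 2454655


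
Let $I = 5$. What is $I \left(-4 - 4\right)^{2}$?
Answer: $320$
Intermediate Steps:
$I \left(-4 - 4\right)^{2} = 5 \left(-4 - 4\right)^{2} = 5 \left(-8\right)^{2} = 5 \cdot 64 = 320$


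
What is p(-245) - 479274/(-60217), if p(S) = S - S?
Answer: 479274/60217 ≈ 7.9591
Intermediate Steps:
p(S) = 0
p(-245) - 479274/(-60217) = 0 - 479274/(-60217) = 0 - 479274*(-1/60217) = 0 + 479274/60217 = 479274/60217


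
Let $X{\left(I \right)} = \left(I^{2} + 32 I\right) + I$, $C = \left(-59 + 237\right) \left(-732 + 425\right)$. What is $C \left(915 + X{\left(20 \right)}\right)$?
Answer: $-107925850$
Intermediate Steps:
$C = -54646$ ($C = 178 \left(-307\right) = -54646$)
$X{\left(I \right)} = I^{2} + 33 I$
$C \left(915 + X{\left(20 \right)}\right) = - 54646 \left(915 + 20 \left(33 + 20\right)\right) = - 54646 \left(915 + 20 \cdot 53\right) = - 54646 \left(915 + 1060\right) = \left(-54646\right) 1975 = -107925850$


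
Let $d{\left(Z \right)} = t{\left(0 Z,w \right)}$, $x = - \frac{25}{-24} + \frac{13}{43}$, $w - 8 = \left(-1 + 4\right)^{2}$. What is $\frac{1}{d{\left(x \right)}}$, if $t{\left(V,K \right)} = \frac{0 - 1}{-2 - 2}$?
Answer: $4$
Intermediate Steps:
$w = 17$ ($w = 8 + \left(-1 + 4\right)^{2} = 8 + 3^{2} = 8 + 9 = 17$)
$x = \frac{1387}{1032}$ ($x = \left(-25\right) \left(- \frac{1}{24}\right) + 13 \cdot \frac{1}{43} = \frac{25}{24} + \frac{13}{43} = \frac{1387}{1032} \approx 1.344$)
$t{\left(V,K \right)} = \frac{1}{4}$ ($t{\left(V,K \right)} = - \frac{1}{-4} = \left(-1\right) \left(- \frac{1}{4}\right) = \frac{1}{4}$)
$d{\left(Z \right)} = \frac{1}{4}$
$\frac{1}{d{\left(x \right)}} = \frac{1}{\frac{1}{4}} = 4$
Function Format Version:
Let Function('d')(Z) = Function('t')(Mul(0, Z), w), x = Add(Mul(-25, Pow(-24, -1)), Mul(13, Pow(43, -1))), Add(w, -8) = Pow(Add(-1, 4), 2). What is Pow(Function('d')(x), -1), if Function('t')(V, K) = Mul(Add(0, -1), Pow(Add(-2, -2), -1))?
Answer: 4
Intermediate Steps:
w = 17 (w = Add(8, Pow(Add(-1, 4), 2)) = Add(8, Pow(3, 2)) = Add(8, 9) = 17)
x = Rational(1387, 1032) (x = Add(Mul(-25, Rational(-1, 24)), Mul(13, Rational(1, 43))) = Add(Rational(25, 24), Rational(13, 43)) = Rational(1387, 1032) ≈ 1.3440)
Function('t')(V, K) = Rational(1, 4) (Function('t')(V, K) = Mul(-1, Pow(-4, -1)) = Mul(-1, Rational(-1, 4)) = Rational(1, 4))
Function('d')(Z) = Rational(1, 4)
Pow(Function('d')(x), -1) = Pow(Rational(1, 4), -1) = 4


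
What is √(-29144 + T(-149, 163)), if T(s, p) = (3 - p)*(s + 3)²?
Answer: 2*I*√859926 ≈ 1854.6*I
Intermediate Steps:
T(s, p) = (3 + s)²*(3 - p) (T(s, p) = (3 - p)*(3 + s)² = (3 + s)²*(3 - p))
√(-29144 + T(-149, 163)) = √(-29144 + (3 - 149)²*(3 - 1*163)) = √(-29144 + (-146)²*(3 - 163)) = √(-29144 + 21316*(-160)) = √(-29144 - 3410560) = √(-3439704) = 2*I*√859926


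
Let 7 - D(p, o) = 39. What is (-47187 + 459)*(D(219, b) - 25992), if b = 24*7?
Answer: 1216049472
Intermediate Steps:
b = 168
D(p, o) = -32 (D(p, o) = 7 - 1*39 = 7 - 39 = -32)
(-47187 + 459)*(D(219, b) - 25992) = (-47187 + 459)*(-32 - 25992) = -46728*(-26024) = 1216049472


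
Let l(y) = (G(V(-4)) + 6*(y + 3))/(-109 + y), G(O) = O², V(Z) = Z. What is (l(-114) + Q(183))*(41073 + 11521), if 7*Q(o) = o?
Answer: 2385611246/1561 ≈ 1.5283e+6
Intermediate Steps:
Q(o) = o/7
l(y) = (34 + 6*y)/(-109 + y) (l(y) = ((-4)² + 6*(y + 3))/(-109 + y) = (16 + 6*(3 + y))/(-109 + y) = (16 + (18 + 6*y))/(-109 + y) = (34 + 6*y)/(-109 + y))
(l(-114) + Q(183))*(41073 + 11521) = (2*(17 + 3*(-114))/(-109 - 114) + (⅐)*183)*(41073 + 11521) = (2*(17 - 342)/(-223) + 183/7)*52594 = (2*(-1/223)*(-325) + 183/7)*52594 = (650/223 + 183/7)*52594 = (45359/1561)*52594 = 2385611246/1561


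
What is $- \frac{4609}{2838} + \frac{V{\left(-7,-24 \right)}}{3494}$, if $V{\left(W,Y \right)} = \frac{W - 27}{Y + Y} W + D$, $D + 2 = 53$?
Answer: $- \frac{1936143}{1201936} \approx -1.6109$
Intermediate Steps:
$D = 51$ ($D = -2 + 53 = 51$)
$V{\left(W,Y \right)} = 51 + \frac{W \left(-27 + W\right)}{2 Y}$ ($V{\left(W,Y \right)} = \frac{W - 27}{Y + Y} W + 51 = \frac{-27 + W}{2 Y} W + 51 = \frac{W \left(-27 + W\right)}{2 Y} + 51 = 51 + \frac{W \left(-27 + W\right)}{2 Y}$)
$- \frac{4609}{2838} + \frac{V{\left(-7,-24 \right)}}{3494} = - \frac{4609}{2838} + \frac{\frac{1}{2} \frac{1}{-24} \left(\left(-7\right)^{2} - -189 + 102 \left(-24\right)\right)}{3494} = \left(-4609\right) \frac{1}{2838} + \frac{1}{2} \left(- \frac{1}{24}\right) \left(49 + 189 - 2448\right) \frac{1}{3494} = - \frac{419}{258} + \frac{1}{2} \left(- \frac{1}{24}\right) \left(-2210\right) \frac{1}{3494} = - \frac{419}{258} + \frac{1105}{24} \cdot \frac{1}{3494} = - \frac{419}{258} + \frac{1105}{83856} = - \frac{1936143}{1201936}$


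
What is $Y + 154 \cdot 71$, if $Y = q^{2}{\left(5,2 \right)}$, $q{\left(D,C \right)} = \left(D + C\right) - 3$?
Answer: $10950$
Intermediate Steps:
$q{\left(D,C \right)} = -3 + C + D$ ($q{\left(D,C \right)} = \left(C + D\right) - 3 = -3 + C + D$)
$Y = 16$ ($Y = \left(-3 + 2 + 5\right)^{2} = 4^{2} = 16$)
$Y + 154 \cdot 71 = 16 + 154 \cdot 71 = 16 + 10934 = 10950$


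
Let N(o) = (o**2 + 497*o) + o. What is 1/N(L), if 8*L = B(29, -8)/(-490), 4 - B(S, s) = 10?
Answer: 3841600/2928249 ≈ 1.3119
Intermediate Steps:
B(S, s) = -6 (B(S, s) = 4 - 1*10 = 4 - 10 = -6)
L = 3/1960 (L = (-6/(-490))/8 = (-6*(-1/490))/8 = (1/8)*(3/245) = 3/1960 ≈ 0.0015306)
N(o) = o**2 + 498*o
1/N(L) = 1/(3*(498 + 3/1960)/1960) = 1/((3/1960)*(976083/1960)) = 1/(2928249/3841600) = 3841600/2928249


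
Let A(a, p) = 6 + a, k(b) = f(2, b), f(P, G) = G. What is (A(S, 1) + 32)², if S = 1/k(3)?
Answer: 13225/9 ≈ 1469.4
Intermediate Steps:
k(b) = b
S = ⅓ (S = 1/3 = ⅓ ≈ 0.33333)
(A(S, 1) + 32)² = ((6 + ⅓) + 32)² = (19/3 + 32)² = (115/3)² = 13225/9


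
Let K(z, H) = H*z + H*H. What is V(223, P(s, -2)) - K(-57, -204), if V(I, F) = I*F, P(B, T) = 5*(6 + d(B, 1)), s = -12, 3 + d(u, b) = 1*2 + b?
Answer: -46554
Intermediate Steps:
d(u, b) = -1 + b (d(u, b) = -3 + (1*2 + b) = -3 + (2 + b) = -1 + b)
K(z, H) = H² + H*z (K(z, H) = H*z + H² = H² + H*z)
P(B, T) = 30 (P(B, T) = 5*(6 + (-1 + 1)) = 5*(6 + 0) = 5*6 = 30)
V(I, F) = F*I
V(223, P(s, -2)) - K(-57, -204) = 30*223 - (-204)*(-204 - 57) = 6690 - (-204)*(-261) = 6690 - 1*53244 = 6690 - 53244 = -46554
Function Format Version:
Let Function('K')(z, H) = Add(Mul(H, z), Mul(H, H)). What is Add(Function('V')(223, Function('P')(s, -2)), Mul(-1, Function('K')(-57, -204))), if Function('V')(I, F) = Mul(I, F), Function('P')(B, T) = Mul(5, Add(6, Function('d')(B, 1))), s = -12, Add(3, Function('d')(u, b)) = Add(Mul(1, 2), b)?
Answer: -46554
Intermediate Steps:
Function('d')(u, b) = Add(-1, b) (Function('d')(u, b) = Add(-3, Add(Mul(1, 2), b)) = Add(-3, Add(2, b)) = Add(-1, b))
Function('K')(z, H) = Add(Pow(H, 2), Mul(H, z)) (Function('K')(z, H) = Add(Mul(H, z), Pow(H, 2)) = Add(Pow(H, 2), Mul(H, z)))
Function('P')(B, T) = 30 (Function('P')(B, T) = Mul(5, Add(6, Add(-1, 1))) = Mul(5, Add(6, 0)) = Mul(5, 6) = 30)
Function('V')(I, F) = Mul(F, I)
Add(Function('V')(223, Function('P')(s, -2)), Mul(-1, Function('K')(-57, -204))) = Add(Mul(30, 223), Mul(-1, Mul(-204, Add(-204, -57)))) = Add(6690, Mul(-1, Mul(-204, -261))) = Add(6690, Mul(-1, 53244)) = Add(6690, -53244) = -46554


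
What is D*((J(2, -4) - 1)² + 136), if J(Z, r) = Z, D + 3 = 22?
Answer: 2603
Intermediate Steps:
D = 19 (D = -3 + 22 = 19)
D*((J(2, -4) - 1)² + 136) = 19*((2 - 1)² + 136) = 19*(1² + 136) = 19*(1 + 136) = 19*137 = 2603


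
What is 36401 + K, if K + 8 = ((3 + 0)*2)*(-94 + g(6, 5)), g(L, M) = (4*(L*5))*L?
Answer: 40149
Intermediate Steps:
g(L, M) = 20*L² (g(L, M) = (4*(5*L))*L = (20*L)*L = 20*L²)
K = 3748 (K = -8 + ((3 + 0)*2)*(-94 + 20*6²) = -8 + (3*2)*(-94 + 20*36) = -8 + 6*(-94 + 720) = -8 + 6*626 = -8 + 3756 = 3748)
36401 + K = 36401 + 3748 = 40149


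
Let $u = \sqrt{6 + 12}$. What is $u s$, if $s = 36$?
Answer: $108 \sqrt{2} \approx 152.74$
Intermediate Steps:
$u = 3 \sqrt{2}$ ($u = \sqrt{18} = 3 \sqrt{2} \approx 4.2426$)
$u s = 3 \sqrt{2} \cdot 36 = 108 \sqrt{2}$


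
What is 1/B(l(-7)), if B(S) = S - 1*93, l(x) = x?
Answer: -1/100 ≈ -0.010000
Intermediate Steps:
B(S) = -93 + S (B(S) = S - 93 = -93 + S)
1/B(l(-7)) = 1/(-93 - 7) = 1/(-100) = -1/100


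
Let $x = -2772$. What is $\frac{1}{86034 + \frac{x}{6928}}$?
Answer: $\frac{1732}{149010195} \approx 1.1623 \cdot 10^{-5}$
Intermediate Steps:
$\frac{1}{86034 + \frac{x}{6928}} = \frac{1}{86034 - \frac{2772}{6928}} = \frac{1}{86034 - \frac{693}{1732}} = \frac{1}{\frac{149010195}{1732}} = \frac{1732}{149010195}$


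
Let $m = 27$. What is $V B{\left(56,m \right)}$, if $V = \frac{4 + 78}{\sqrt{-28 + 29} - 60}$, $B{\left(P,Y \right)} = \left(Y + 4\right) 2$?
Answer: $- \frac{5084}{59} \approx -86.169$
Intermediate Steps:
$B{\left(P,Y \right)} = 8 + 2 Y$ ($B{\left(P,Y \right)} = \left(4 + Y\right) 2 = 8 + 2 Y$)
$V = - \frac{82}{59}$ ($V = \frac{82}{\sqrt{1} - 60} = \frac{82}{1 - 60} = \frac{82}{-59} = 82 \left(- \frac{1}{59}\right) = - \frac{82}{59} \approx -1.3898$)
$V B{\left(56,m \right)} = - \frac{82 \left(8 + 2 \cdot 27\right)}{59} = - \frac{82 \left(8 + 54\right)}{59} = \left(- \frac{82}{59}\right) 62 = - \frac{5084}{59}$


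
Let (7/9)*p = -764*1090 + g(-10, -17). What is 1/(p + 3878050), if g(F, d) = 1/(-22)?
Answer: 154/432333211 ≈ 3.5621e-7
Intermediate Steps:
g(F, d) = -1/22
p = -164886489/154 (p = 9*(-764*1090 - 1/22)/7 = 9*(-832760 - 1/22)/7 = (9/7)*(-18320721/22) = -164886489/154 ≈ -1.0707e+6)
1/(p + 3878050) = 1/(-164886489/154 + 3878050) = 1/(432333211/154) = 154/432333211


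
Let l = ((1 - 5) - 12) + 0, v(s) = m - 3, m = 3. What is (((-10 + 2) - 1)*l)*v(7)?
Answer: 0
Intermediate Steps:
v(s) = 0 (v(s) = 3 - 3 = 0)
l = -16 (l = (-4 - 12) + 0 = -16 + 0 = -16)
(((-10 + 2) - 1)*l)*v(7) = (((-10 + 2) - 1)*(-16))*0 = ((-8 - 1)*(-16))*0 = -9*(-16)*0 = 144*0 = 0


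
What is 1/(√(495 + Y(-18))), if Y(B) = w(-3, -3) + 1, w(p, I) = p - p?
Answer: √31/124 ≈ 0.044901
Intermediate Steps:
w(p, I) = 0
Y(B) = 1 (Y(B) = 0 + 1 = 1)
1/(√(495 + Y(-18))) = 1/(√(495 + 1)) = 1/(√496) = 1/(4*√31) = √31/124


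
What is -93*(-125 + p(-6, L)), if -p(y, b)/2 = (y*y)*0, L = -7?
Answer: 11625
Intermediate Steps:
p(y, b) = 0 (p(y, b) = -2*y*y*0 = -2*y²*0 = -2*0 = 0)
-93*(-125 + p(-6, L)) = -93*(-125 + 0) = -93*(-125) = 11625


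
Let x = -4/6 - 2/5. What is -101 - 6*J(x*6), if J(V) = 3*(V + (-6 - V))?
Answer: 7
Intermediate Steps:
x = -16/15 (x = -4*⅙ - 2*⅕ = -⅔ - ⅖ = -16/15 ≈ -1.0667)
J(V) = -18 (J(V) = 3*(-6) = -18)
-101 - 6*J(x*6) = -101 - 6*(-18) = -101 + 108 = 7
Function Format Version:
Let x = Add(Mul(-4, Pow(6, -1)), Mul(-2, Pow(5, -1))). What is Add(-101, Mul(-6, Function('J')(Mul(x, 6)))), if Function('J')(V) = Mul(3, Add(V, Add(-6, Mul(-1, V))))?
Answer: 7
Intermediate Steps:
x = Rational(-16, 15) (x = Add(Mul(-4, Rational(1, 6)), Mul(-2, Rational(1, 5))) = Add(Rational(-2, 3), Rational(-2, 5)) = Rational(-16, 15) ≈ -1.0667)
Function('J')(V) = -18 (Function('J')(V) = Mul(3, -6) = -18)
Add(-101, Mul(-6, Function('J')(Mul(x, 6)))) = Add(-101, Mul(-6, -18)) = Add(-101, 108) = 7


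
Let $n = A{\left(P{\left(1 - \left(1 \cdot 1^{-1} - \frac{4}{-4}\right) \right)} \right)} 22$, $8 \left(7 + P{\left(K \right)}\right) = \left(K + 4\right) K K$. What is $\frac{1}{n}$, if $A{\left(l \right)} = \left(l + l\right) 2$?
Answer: $- \frac{1}{583} \approx -0.0017153$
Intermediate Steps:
$P{\left(K \right)} = -7 + \frac{K^{2} \left(4 + K\right)}{8}$ ($P{\left(K \right)} = -7 + \frac{\left(K + 4\right) K K}{8} = -7 + \frac{\left(4 + K\right) K K}{8} = -7 + \frac{K \left(4 + K\right) K}{8} = -7 + \frac{K^{2} \left(4 + K\right)}{8}$)
$A{\left(l \right)} = 4 l$ ($A{\left(l \right)} = 2 l 2 = 4 l$)
$n = -583$ ($n = 4 \left(-7 + \frac{\left(1 - \left(1 \cdot 1^{-1} - \frac{4}{-4}\right)\right)^{2}}{2} + \frac{\left(1 - \left(1 \cdot 1^{-1} - \frac{4}{-4}\right)\right)^{3}}{8}\right) 22 = 4 \left(-7 + \frac{\left(1 - \left(1 \cdot 1 - -1\right)\right)^{2}}{2} + \frac{\left(1 - \left(1 \cdot 1 - -1\right)\right)^{3}}{8}\right) 22 = 4 \left(-7 + \frac{\left(1 - \left(1 + 1\right)\right)^{2}}{2} + \frac{\left(1 - \left(1 + 1\right)\right)^{3}}{8}\right) 22 = 4 \left(-7 + \frac{\left(1 - 2\right)^{2}}{2} + \frac{\left(1 - 2\right)^{3}}{8}\right) 22 = 4 \left(-7 + \frac{\left(-1\right)^{2}}{2} + \frac{\left(-1\right)^{3}}{8}\right) 22 = 4 \left(-7 + \frac{1}{2} \cdot 1 + \frac{1}{8} \left(-1\right)\right) 22 = 4 \left(-7 + \frac{1}{2} - \frac{1}{8}\right) 22 = 4 \left(- \frac{53}{8}\right) 22 = \left(- \frac{53}{2}\right) 22 = -583$)
$\frac{1}{n} = \frac{1}{-583} = - \frac{1}{583}$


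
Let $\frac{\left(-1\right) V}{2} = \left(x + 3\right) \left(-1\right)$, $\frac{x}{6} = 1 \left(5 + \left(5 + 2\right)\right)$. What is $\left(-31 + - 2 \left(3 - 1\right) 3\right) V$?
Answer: $-6450$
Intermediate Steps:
$x = 72$ ($x = 6 \cdot 1 \left(5 + \left(5 + 2\right)\right) = 6 \cdot 1 \left(5 + 7\right) = 6 \cdot 1 \cdot 12 = 6 \cdot 12 = 72$)
$V = 150$ ($V = - 2 \left(72 + 3\right) \left(-1\right) = - 2 \cdot 75 \left(-1\right) = \left(-2\right) \left(-75\right) = 150$)
$\left(-31 + - 2 \left(3 - 1\right) 3\right) V = \left(-31 + - 2 \left(3 - 1\right) 3\right) 150 = \left(-31 + \left(-2\right) 2 \cdot 3\right) 150 = \left(-31 - 12\right) 150 = \left(-43\right) 150 = -6450$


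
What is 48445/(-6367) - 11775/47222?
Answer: -2362641215/300662474 ≈ -7.8581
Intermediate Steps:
48445/(-6367) - 11775/47222 = 48445*(-1/6367) - 11775*1/47222 = -48445/6367 - 11775/47222 = -2362641215/300662474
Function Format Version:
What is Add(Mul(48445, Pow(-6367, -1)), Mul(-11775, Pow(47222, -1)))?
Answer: Rational(-2362641215, 300662474) ≈ -7.8581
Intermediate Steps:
Add(Mul(48445, Pow(-6367, -1)), Mul(-11775, Pow(47222, -1))) = Add(Mul(48445, Rational(-1, 6367)), Mul(-11775, Rational(1, 47222))) = Add(Rational(-48445, 6367), Rational(-11775, 47222)) = Rational(-2362641215, 300662474)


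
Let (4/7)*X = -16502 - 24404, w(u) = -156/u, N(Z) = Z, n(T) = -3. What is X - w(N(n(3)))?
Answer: -143275/2 ≈ -71638.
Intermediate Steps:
X = -143171/2 (X = 7*(-16502 - 24404)/4 = (7/4)*(-40906) = -143171/2 ≈ -71586.)
X - w(N(n(3))) = -143171/2 - (-156)/(-3) = -143171/2 - (-156)*(-1)/3 = -143171/2 - 1*52 = -143171/2 - 52 = -143275/2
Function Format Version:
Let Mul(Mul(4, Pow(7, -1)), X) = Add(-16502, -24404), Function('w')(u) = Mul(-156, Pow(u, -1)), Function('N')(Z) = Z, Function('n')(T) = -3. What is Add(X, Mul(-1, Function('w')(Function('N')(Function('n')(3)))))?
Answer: Rational(-143275, 2) ≈ -71638.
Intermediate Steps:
X = Rational(-143171, 2) (X = Mul(Rational(7, 4), Add(-16502, -24404)) = Mul(Rational(7, 4), -40906) = Rational(-143171, 2) ≈ -71586.)
Add(X, Mul(-1, Function('w')(Function('N')(Function('n')(3))))) = Add(Rational(-143171, 2), Mul(-1, Mul(-156, Pow(-3, -1)))) = Add(Rational(-143171, 2), Mul(-1, Mul(-156, Rational(-1, 3)))) = Add(Rational(-143171, 2), Mul(-1, 52)) = Add(Rational(-143171, 2), -52) = Rational(-143275, 2)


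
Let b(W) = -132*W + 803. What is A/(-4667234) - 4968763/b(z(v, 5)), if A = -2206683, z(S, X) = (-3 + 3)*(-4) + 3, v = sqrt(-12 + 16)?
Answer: -2108134681051/172687658 ≈ -12208.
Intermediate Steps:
v = 2 (v = sqrt(4) = 2)
z(S, X) = 3 (z(S, X) = 0*(-4) + 3 = 0 + 3 = 3)
b(W) = 803 - 132*W
A/(-4667234) - 4968763/b(z(v, 5)) = -2206683/(-4667234) - 4968763/(803 - 132*3) = -2206683*(-1/4667234) - 4968763/(803 - 396) = 2206683/4667234 - 4968763/407 = -2108134681051/172687658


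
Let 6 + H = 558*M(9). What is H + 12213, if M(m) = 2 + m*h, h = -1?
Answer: 8301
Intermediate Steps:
M(m) = 2 - m (M(m) = 2 + m*(-1) = 2 - m)
H = -3912 (H = -6 + 558*(2 - 1*9) = -6 + 558*(2 - 9) = -6 + 558*(-7) = -6 - 3906 = -3912)
H + 12213 = -3912 + 12213 = 8301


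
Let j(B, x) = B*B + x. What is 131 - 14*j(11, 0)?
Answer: -1563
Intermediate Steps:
j(B, x) = x + B² (j(B, x) = B² + x = x + B²)
131 - 14*j(11, 0) = 131 - 14*(0 + 11²) = 131 - 14*(0 + 121) = 131 - 14*121 = 131 - 1694 = -1563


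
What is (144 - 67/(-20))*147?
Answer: 433209/20 ≈ 21660.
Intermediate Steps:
(144 - 67/(-20))*147 = (144 - 67*(-1/20))*147 = (144 + 67/20)*147 = (2947/20)*147 = 433209/20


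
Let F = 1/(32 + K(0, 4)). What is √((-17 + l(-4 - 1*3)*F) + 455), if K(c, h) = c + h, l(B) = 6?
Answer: √15774/6 ≈ 20.932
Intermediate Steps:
F = 1/36 (F = 1/(32 + (0 + 4)) = 1/(32 + 4) = 1/36 ≈ 0.027778)
√((-17 + l(-4 - 1*3)*F) + 455) = √((-17 + 6*(1/36)) + 455) = √((-17 + ⅙) + 455) = √(-101/6 + 455) = √(2629/6) = √15774/6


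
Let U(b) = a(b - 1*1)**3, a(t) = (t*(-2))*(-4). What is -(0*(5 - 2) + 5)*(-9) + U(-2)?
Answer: -13779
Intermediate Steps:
a(t) = 8*t (a(t) = -2*t*(-4) = 8*t)
U(b) = (-8 + 8*b)**3 (U(b) = (8*(b - 1*1))**3 = (8*(b - 1))**3 = (8*(-1 + b))**3 = (-8 + 8*b)**3)
-(0*(5 - 2) + 5)*(-9) + U(-2) = -(0*(5 - 2) + 5)*(-9) + 512*(-1 - 2)**3 = -(0*3 + 5)*(-9) + 512*(-3)**3 = -(0 + 5)*(-9) + 512*(-27) = -1*5*(-9) - 13824 = -5*(-9) - 13824 = 45 - 13824 = -13779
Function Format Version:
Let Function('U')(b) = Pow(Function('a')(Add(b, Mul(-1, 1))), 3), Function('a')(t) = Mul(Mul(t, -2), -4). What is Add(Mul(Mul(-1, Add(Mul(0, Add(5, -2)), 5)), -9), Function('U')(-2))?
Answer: -13779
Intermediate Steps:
Function('a')(t) = Mul(8, t) (Function('a')(t) = Mul(Mul(-2, t), -4) = Mul(8, t))
Function('U')(b) = Pow(Add(-8, Mul(8, b)), 3) (Function('U')(b) = Pow(Mul(8, Add(b, Mul(-1, 1))), 3) = Pow(Mul(8, Add(b, -1)), 3) = Pow(Mul(8, Add(-1, b)), 3) = Pow(Add(-8, Mul(8, b)), 3))
Add(Mul(Mul(-1, Add(Mul(0, Add(5, -2)), 5)), -9), Function('U')(-2)) = Add(Mul(Mul(-1, Add(Mul(0, Add(5, -2)), 5)), -9), Mul(512, Pow(Add(-1, -2), 3))) = Add(Mul(Mul(-1, Add(Mul(0, 3), 5)), -9), Mul(512, Pow(-3, 3))) = Add(Mul(Mul(-1, Add(0, 5)), -9), Mul(512, -27)) = Add(Mul(Mul(-1, 5), -9), -13824) = Add(Mul(-5, -9), -13824) = Add(45, -13824) = -13779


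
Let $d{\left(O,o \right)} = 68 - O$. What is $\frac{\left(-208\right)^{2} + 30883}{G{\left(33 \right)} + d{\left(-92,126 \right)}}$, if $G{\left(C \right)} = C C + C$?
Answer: $\frac{74147}{1282} \approx 57.837$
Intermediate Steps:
$G{\left(C \right)} = C + C^{2}$ ($G{\left(C \right)} = C^{2} + C = C + C^{2}$)
$\frac{\left(-208\right)^{2} + 30883}{G{\left(33 \right)} + d{\left(-92,126 \right)}} = \frac{\left(-208\right)^{2} + 30883}{33 \left(1 + 33\right) + \left(68 - -92\right)} = \frac{43264 + 30883}{33 \cdot 34 + \left(68 + 92\right)} = \frac{74147}{1122 + 160} = \frac{74147}{1282}$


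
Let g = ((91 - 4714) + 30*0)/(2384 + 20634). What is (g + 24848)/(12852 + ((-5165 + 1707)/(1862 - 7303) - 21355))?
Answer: -3111961673681/1064844099570 ≈ -2.9225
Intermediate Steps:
g = -4623/23018 (g = (-4623 + 0)/23018 = -4623*1/23018 = -4623/23018 ≈ -0.20084)
(g + 24848)/(12852 + ((-5165 + 1707)/(1862 - 7303) - 21355)) = (-4623/23018 + 24848)/(12852 + ((-5165 + 1707)/(1862 - 7303) - 21355)) = 571946641/(23018*(12852 + (-3458/(-5441) - 21355))) = 571946641/(23018*(12852 + (-3458*(-1/5441) - 21355))) = 571946641/(23018*(12852 + (3458/5441 - 21355))) = 571946641/(23018*(12852 - 116189097/5441)) = 571946641/(23018*(-46261365/5441)) = (571946641/23018)*(-5441/46261365) = -3111961673681/1064844099570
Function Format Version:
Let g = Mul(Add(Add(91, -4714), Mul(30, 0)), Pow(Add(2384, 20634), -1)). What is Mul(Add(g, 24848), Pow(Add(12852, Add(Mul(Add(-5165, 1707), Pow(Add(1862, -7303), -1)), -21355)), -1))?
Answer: Rational(-3111961673681, 1064844099570) ≈ -2.9225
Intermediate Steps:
g = Rational(-4623, 23018) (g = Mul(Add(-4623, 0), Pow(23018, -1)) = Mul(-4623, Rational(1, 23018)) = Rational(-4623, 23018) ≈ -0.20084)
Mul(Add(g, 24848), Pow(Add(12852, Add(Mul(Add(-5165, 1707), Pow(Add(1862, -7303), -1)), -21355)), -1)) = Mul(Add(Rational(-4623, 23018), 24848), Pow(Add(12852, Add(Mul(Add(-5165, 1707), Pow(Add(1862, -7303), -1)), -21355)), -1)) = Mul(Rational(571946641, 23018), Pow(Add(12852, Add(Mul(-3458, Pow(-5441, -1)), -21355)), -1)) = Mul(Rational(571946641, 23018), Pow(Add(12852, Add(Mul(-3458, Rational(-1, 5441)), -21355)), -1)) = Mul(Rational(571946641, 23018), Pow(Add(12852, Add(Rational(3458, 5441), -21355)), -1)) = Mul(Rational(571946641, 23018), Pow(Add(12852, Rational(-116189097, 5441)), -1)) = Mul(Rational(571946641, 23018), Pow(Rational(-46261365, 5441), -1)) = Mul(Rational(571946641, 23018), Rational(-5441, 46261365)) = Rational(-3111961673681, 1064844099570)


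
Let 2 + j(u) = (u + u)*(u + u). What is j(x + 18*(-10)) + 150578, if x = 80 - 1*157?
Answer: 414772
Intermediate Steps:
x = -77 (x = 80 - 157 = -77)
j(u) = -2 + 4*u**2 (j(u) = -2 + (u + u)*(u + u) = -2 + (2*u)*(2*u) = -2 + 4*u**2)
j(x + 18*(-10)) + 150578 = (-2 + 4*(-77 + 18*(-10))**2) + 150578 = (-2 + 4*(-77 - 180)**2) + 150578 = (-2 + 4*(-257)**2) + 150578 = (-2 + 4*66049) + 150578 = (-2 + 264196) + 150578 = 264194 + 150578 = 414772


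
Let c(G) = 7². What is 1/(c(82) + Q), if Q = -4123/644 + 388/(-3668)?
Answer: 84364/3584799 ≈ 0.023534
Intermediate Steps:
c(G) = 49
Q = -549037/84364 (Q = -4123*1/644 + 388*(-1/3668) = -589/92 - 97/917 = -549037/84364 ≈ -6.5079)
1/(c(82) + Q) = 1/(49 - 549037/84364) = 1/(3584799/84364) = 84364/3584799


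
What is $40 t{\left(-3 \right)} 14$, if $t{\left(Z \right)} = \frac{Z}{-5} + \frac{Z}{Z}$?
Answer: $896$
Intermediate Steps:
$t{\left(Z \right)} = 1 - \frac{Z}{5}$ ($t{\left(Z \right)} = Z \left(- \frac{1}{5}\right) + 1 = - \frac{Z}{5} + 1 = 1 - \frac{Z}{5}$)
$40 t{\left(-3 \right)} 14 = 40 \left(1 - - \frac{3}{5}\right) 14 = 40 \left(1 + \frac{3}{5}\right) 14 = 40 \cdot \frac{8}{5} \cdot 14 = 64 \cdot 14 = 896$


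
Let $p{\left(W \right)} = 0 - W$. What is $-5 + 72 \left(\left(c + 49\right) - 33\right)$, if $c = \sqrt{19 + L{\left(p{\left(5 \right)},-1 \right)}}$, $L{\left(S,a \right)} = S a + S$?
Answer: $1147 + 72 \sqrt{19} \approx 1460.8$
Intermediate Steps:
$p{\left(W \right)} = - W$
$L{\left(S,a \right)} = S + S a$
$c = \sqrt{19}$ ($c = \sqrt{19 + \left(-1\right) 5 \left(1 - 1\right)} = \sqrt{19 - 0} = \sqrt{19 + 0} = \sqrt{19} \approx 4.3589$)
$-5 + 72 \left(\left(c + 49\right) - 33\right) = -5 + 72 \left(\left(\sqrt{19} + 49\right) - 33\right) = -5 + 72 \left(\left(49 + \sqrt{19}\right) - 33\right) = -5 + 72 \left(16 + \sqrt{19}\right) = -5 + \left(1152 + 72 \sqrt{19}\right) = 1147 + 72 \sqrt{19}$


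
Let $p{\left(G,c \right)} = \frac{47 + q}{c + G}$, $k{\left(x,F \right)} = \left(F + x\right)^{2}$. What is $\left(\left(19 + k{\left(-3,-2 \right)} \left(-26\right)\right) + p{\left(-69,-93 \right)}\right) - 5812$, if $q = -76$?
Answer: $- \frac{1043737}{162} \approx -6442.8$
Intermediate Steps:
$p{\left(G,c \right)} = - \frac{29}{G + c}$ ($p{\left(G,c \right)} = \frac{47 - 76}{c + G} = - \frac{29}{G + c}$)
$\left(\left(19 + k{\left(-3,-2 \right)} \left(-26\right)\right) + p{\left(-69,-93 \right)}\right) - 5812 = \left(\left(19 + \left(-2 - 3\right)^{2} \left(-26\right)\right) - \frac{29}{-69 - 93}\right) - 5812 = \left(\left(19 + \left(-5\right)^{2} \left(-26\right)\right) - \frac{29}{-162}\right) - 5812 = \left(\left(19 + 25 \left(-26\right)\right) - - \frac{29}{162}\right) - 5812 = \left(\left(19 - 650\right) + \frac{29}{162}\right) - 5812 = \left(-631 + \frac{29}{162}\right) - 5812 = - \frac{102193}{162} - 5812 = - \frac{1043737}{162}$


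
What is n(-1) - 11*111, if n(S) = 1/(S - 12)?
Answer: -15874/13 ≈ -1221.1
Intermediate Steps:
n(S) = 1/(-12 + S)
n(-1) - 11*111 = 1/(-12 - 1) - 11*111 = 1/(-13) - 1221 = -1/13 - 1221 = -15874/13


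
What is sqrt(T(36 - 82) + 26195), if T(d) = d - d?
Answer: 13*sqrt(155) ≈ 161.85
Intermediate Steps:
T(d) = 0
sqrt(T(36 - 82) + 26195) = sqrt(0 + 26195) = sqrt(26195) = 13*sqrt(155)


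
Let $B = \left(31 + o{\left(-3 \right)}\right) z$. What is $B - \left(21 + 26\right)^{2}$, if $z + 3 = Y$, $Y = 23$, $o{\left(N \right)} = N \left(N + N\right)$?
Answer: $-1229$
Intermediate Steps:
$o{\left(N \right)} = 2 N^{2}$ ($o{\left(N \right)} = N 2 N = 2 N^{2}$)
$z = 20$ ($z = -3 + 23 = 20$)
$B = 980$ ($B = \left(31 + 2 \left(-3\right)^{2}\right) 20 = \left(31 + 2 \cdot 9\right) 20 = \left(31 + 18\right) 20 = 49 \cdot 20 = 980$)
$B - \left(21 + 26\right)^{2} = 980 - \left(21 + 26\right)^{2} = 980 - 47^{2} = 980 - 2209 = -1229$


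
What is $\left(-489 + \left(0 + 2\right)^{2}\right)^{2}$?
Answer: $235225$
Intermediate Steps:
$\left(-489 + \left(0 + 2\right)^{2}\right)^{2} = \left(-489 + 2^{2}\right)^{2} = \left(-489 + 4\right)^{2} = \left(-485\right)^{2} = 235225$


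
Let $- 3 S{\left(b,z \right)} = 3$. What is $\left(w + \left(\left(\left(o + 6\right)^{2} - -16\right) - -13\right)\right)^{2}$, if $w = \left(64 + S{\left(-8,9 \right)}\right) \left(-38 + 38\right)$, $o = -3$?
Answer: $1444$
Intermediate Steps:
$S{\left(b,z \right)} = -1$ ($S{\left(b,z \right)} = \left(- \frac{1}{3}\right) 3 = -1$)
$w = 0$ ($w = \left(64 - 1\right) \left(-38 + 38\right) = 63 \cdot 0 = 0$)
$\left(w + \left(\left(\left(o + 6\right)^{2} - -16\right) - -13\right)\right)^{2} = \left(0 + \left(\left(\left(-3 + 6\right)^{2} - -16\right) - -13\right)\right)^{2} = \left(0 + \left(\left(3^{2} + 16\right) + 13\right)\right)^{2} = \left(0 + \left(\left(9 + 16\right) + 13\right)\right)^{2} = \left(0 + \left(25 + 13\right)\right)^{2} = \left(0 + 38\right)^{2} = 38^{2} = 1444$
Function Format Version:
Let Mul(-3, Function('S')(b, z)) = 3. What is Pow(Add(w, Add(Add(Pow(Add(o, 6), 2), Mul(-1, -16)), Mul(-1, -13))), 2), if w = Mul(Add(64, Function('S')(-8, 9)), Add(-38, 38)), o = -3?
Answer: 1444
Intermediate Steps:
Function('S')(b, z) = -1 (Function('S')(b, z) = Mul(Rational(-1, 3), 3) = -1)
w = 0 (w = Mul(Add(64, -1), Add(-38, 38)) = Mul(63, 0) = 0)
Pow(Add(w, Add(Add(Pow(Add(o, 6), 2), Mul(-1, -16)), Mul(-1, -13))), 2) = Pow(Add(0, Add(Add(Pow(Add(-3, 6), 2), Mul(-1, -16)), Mul(-1, -13))), 2) = Pow(Add(0, Add(Add(Pow(3, 2), 16), 13)), 2) = Pow(Add(0, Add(Add(9, 16), 13)), 2) = Pow(Add(0, Add(25, 13)), 2) = Pow(Add(0, 38), 2) = Pow(38, 2) = 1444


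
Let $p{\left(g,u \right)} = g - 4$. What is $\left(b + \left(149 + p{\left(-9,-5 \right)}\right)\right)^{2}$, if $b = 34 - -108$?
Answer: $77284$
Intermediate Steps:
$p{\left(g,u \right)} = -4 + g$ ($p{\left(g,u \right)} = g - 4 = -4 + g$)
$b = 142$ ($b = 34 + 108 = 142$)
$\left(b + \left(149 + p{\left(-9,-5 \right)}\right)\right)^{2} = \left(142 + \left(149 - 13\right)\right)^{2} = \left(142 + 136\right)^{2} = 278^{2} = 77284$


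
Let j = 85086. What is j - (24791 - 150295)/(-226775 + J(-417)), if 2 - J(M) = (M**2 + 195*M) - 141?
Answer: 13579918106/159603 ≈ 85086.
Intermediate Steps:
J(M) = 143 - M**2 - 195*M (J(M) = 2 - ((M**2 + 195*M) - 141) = 2 - (-141 + M**2 + 195*M) = 2 + (141 - M**2 - 195*M) = 143 - M**2 - 195*M)
j - (24791 - 150295)/(-226775 + J(-417)) = 85086 - (24791 - 150295)/(-226775 + (143 - 1*(-417)**2 - 195*(-417))) = 85086 - (-125504)/(-226775 + (143 - 1*173889 + 81315)) = 85086 - (-125504)/(-226775 + (143 - 173889 + 81315)) = 85086 - (-125504)/(-226775 - 92431) = 85086 - (-125504)/(-319206) = 85086 - (-125504)*(-1)/319206 = 85086 - 1*62752/159603 = 85086 - 62752/159603 = 13579918106/159603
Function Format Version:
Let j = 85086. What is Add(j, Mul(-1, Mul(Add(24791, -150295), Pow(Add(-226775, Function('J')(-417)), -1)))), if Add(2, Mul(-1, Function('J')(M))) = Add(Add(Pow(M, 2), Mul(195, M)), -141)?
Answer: Rational(13579918106, 159603) ≈ 85086.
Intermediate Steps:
Function('J')(M) = Add(143, Mul(-1, Pow(M, 2)), Mul(-195, M)) (Function('J')(M) = Add(2, Mul(-1, Add(Add(Pow(M, 2), Mul(195, M)), -141))) = Add(2, Mul(-1, Add(-141, Pow(M, 2), Mul(195, M)))) = Add(2, Add(141, Mul(-1, Pow(M, 2)), Mul(-195, M))) = Add(143, Mul(-1, Pow(M, 2)), Mul(-195, M)))
Add(j, Mul(-1, Mul(Add(24791, -150295), Pow(Add(-226775, Function('J')(-417)), -1)))) = Add(85086, Mul(-1, Mul(Add(24791, -150295), Pow(Add(-226775, Add(143, Mul(-1, Pow(-417, 2)), Mul(-195, -417))), -1)))) = Add(85086, Mul(-1, Mul(-125504, Pow(Add(-226775, Add(143, Mul(-1, 173889), 81315)), -1)))) = Add(85086, Mul(-1, Mul(-125504, Pow(Add(-226775, Add(143, -173889, 81315)), -1)))) = Add(85086, Mul(-1, Mul(-125504, Pow(Add(-226775, -92431), -1)))) = Add(85086, Mul(-1, Mul(-125504, Pow(-319206, -1)))) = Add(85086, Mul(-1, Mul(-125504, Rational(-1, 319206)))) = Add(85086, Mul(-1, Rational(62752, 159603))) = Add(85086, Rational(-62752, 159603)) = Rational(13579918106, 159603)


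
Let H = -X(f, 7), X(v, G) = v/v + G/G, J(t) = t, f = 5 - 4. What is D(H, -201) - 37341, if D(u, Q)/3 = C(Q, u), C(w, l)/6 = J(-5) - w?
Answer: -33813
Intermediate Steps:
f = 1
X(v, G) = 2 (X(v, G) = 1 + 1 = 2)
H = -2 (H = -1*2 = -2)
C(w, l) = -30 - 6*w (C(w, l) = 6*(-5 - w) = -30 - 6*w)
D(u, Q) = -90 - 18*Q (D(u, Q) = 3*(-30 - 6*Q) = -90 - 18*Q)
D(H, -201) - 37341 = (-90 - 18*(-201)) - 37341 = (-90 + 3618) - 37341 = 3528 - 37341 = -33813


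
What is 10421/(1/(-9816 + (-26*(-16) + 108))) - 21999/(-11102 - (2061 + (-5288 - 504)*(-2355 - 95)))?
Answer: -458452815517239/4734521 ≈ -9.6832e+7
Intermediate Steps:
10421/(1/(-9816 + (-26*(-16) + 108))) - 21999/(-11102 - (2061 + (-5288 - 504)*(-2355 - 95))) = 10421/(1/(-9816 + (416 + 108))) - 21999/(-11102 - (2061 - 5792*(-2450))) = 10421/(1/(-9816 + 524)) - 21999/(-11102 - (2061 + 14190400)) = 10421/(1/(-9292)) - 21999/(-11102 - 1*14192461) = 10421/(-1/9292) - 21999/(-11102 - 14192461) = 10421*(-9292) - 21999/(-14203563) = -96831932 - 21999*(-1/14203563) = -96831932 + 7333/4734521 = -458452815517239/4734521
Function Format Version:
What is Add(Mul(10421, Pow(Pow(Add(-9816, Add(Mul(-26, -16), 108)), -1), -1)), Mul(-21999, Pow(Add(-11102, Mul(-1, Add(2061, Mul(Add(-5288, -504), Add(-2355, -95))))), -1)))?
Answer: Rational(-458452815517239, 4734521) ≈ -9.6832e+7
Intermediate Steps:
Add(Mul(10421, Pow(Pow(Add(-9816, Add(Mul(-26, -16), 108)), -1), -1)), Mul(-21999, Pow(Add(-11102, Mul(-1, Add(2061, Mul(Add(-5288, -504), Add(-2355, -95))))), -1))) = Add(Mul(10421, Pow(Pow(Add(-9816, Add(416, 108)), -1), -1)), Mul(-21999, Pow(Add(-11102, Mul(-1, Add(2061, Mul(-5792, -2450)))), -1))) = Add(Mul(10421, Pow(Pow(Add(-9816, 524), -1), -1)), Mul(-21999, Pow(Add(-11102, Mul(-1, Add(2061, 14190400))), -1))) = Add(Mul(10421, Pow(Pow(-9292, -1), -1)), Mul(-21999, Pow(Add(-11102, Mul(-1, 14192461)), -1))) = Add(Mul(10421, Pow(Rational(-1, 9292), -1)), Mul(-21999, Pow(Add(-11102, -14192461), -1))) = Add(Mul(10421, -9292), Mul(-21999, Pow(-14203563, -1))) = Add(-96831932, Mul(-21999, Rational(-1, 14203563))) = Add(-96831932, Rational(7333, 4734521)) = Rational(-458452815517239, 4734521)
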